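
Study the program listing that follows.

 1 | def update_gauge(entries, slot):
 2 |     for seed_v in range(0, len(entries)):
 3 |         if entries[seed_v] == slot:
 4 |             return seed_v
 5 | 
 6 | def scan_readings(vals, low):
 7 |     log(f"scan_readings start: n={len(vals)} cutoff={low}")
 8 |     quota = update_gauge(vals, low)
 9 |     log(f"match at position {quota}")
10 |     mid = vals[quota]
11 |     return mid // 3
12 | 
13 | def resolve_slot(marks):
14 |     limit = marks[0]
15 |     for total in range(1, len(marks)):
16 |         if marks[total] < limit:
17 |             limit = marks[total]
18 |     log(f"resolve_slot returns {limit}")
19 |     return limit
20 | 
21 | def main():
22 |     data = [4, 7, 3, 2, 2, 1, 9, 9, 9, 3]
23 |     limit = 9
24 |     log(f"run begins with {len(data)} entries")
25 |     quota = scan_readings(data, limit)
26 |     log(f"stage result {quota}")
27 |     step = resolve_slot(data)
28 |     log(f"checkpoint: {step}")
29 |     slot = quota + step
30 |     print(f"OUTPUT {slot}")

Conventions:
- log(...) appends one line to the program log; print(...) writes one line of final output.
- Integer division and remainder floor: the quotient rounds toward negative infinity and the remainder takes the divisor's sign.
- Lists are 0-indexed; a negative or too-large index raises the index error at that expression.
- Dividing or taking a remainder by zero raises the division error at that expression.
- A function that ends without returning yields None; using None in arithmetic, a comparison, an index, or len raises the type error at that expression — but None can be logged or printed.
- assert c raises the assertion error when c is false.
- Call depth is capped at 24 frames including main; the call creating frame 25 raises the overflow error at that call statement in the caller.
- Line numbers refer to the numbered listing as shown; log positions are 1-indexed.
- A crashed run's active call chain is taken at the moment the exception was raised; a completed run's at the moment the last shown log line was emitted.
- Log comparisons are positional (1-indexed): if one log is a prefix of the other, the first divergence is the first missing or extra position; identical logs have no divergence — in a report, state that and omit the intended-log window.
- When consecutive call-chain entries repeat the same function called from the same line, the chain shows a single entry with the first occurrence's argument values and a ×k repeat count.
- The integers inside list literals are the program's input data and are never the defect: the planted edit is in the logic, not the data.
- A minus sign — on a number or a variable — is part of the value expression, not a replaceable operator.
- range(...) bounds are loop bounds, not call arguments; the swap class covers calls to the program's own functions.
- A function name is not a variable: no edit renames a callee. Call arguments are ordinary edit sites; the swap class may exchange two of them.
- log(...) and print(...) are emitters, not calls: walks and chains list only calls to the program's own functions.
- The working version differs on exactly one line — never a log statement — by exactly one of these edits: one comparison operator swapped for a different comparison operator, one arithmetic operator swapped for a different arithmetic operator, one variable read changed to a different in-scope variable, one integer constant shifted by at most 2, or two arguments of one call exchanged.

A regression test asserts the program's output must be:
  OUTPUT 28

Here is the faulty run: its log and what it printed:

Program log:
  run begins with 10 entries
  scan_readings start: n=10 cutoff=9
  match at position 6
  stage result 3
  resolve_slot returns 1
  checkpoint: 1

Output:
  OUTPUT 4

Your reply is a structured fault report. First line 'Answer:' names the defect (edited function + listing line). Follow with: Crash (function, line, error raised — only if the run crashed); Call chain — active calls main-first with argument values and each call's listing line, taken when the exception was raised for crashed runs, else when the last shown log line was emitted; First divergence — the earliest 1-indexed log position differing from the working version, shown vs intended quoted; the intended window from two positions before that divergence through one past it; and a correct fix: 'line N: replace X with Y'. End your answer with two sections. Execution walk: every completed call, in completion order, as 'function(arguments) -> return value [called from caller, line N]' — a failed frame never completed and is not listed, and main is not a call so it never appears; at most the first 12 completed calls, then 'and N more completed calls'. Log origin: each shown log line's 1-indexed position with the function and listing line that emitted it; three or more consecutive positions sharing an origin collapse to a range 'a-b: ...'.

Answer: the defect is in scan_readings at line 11.
Key fact: At log position 4 the runs split — shown 'stage result 3', but the working version logs 'stage result 27'.
Call chain: main.
First divergence: position 4 — the shown line 'stage result 3' should read 'stage result 27'.
Intended log window:
  2: scan_readings start: n=10 cutoff=9
  3: match at position 6
  4: stage result 27
  5: resolve_slot returns 1
Execution walk:
  update_gauge([4, 7, 3, 2, 2, 1, 9, 9, 9, 3], 9) -> 6  [called from scan_readings, line 8]
  scan_readings([4, 7, 3, 2, 2, 1, 9, 9, 9, 3], 9) -> 3  [called from main, line 25]
  resolve_slot([4, 7, 3, 2, 2, 1, 9, 9, 9, 3]) -> 1  [called from main, line 27]
Log origin:
  1: logged in main at line 24
  2: logged in scan_readings at line 7
  3: logged in scan_readings at line 9
  4: logged in main at line 26
  5: logged in resolve_slot at line 18
  6: logged in main at line 28
A correct fix: line 11: replace `//` with `*`.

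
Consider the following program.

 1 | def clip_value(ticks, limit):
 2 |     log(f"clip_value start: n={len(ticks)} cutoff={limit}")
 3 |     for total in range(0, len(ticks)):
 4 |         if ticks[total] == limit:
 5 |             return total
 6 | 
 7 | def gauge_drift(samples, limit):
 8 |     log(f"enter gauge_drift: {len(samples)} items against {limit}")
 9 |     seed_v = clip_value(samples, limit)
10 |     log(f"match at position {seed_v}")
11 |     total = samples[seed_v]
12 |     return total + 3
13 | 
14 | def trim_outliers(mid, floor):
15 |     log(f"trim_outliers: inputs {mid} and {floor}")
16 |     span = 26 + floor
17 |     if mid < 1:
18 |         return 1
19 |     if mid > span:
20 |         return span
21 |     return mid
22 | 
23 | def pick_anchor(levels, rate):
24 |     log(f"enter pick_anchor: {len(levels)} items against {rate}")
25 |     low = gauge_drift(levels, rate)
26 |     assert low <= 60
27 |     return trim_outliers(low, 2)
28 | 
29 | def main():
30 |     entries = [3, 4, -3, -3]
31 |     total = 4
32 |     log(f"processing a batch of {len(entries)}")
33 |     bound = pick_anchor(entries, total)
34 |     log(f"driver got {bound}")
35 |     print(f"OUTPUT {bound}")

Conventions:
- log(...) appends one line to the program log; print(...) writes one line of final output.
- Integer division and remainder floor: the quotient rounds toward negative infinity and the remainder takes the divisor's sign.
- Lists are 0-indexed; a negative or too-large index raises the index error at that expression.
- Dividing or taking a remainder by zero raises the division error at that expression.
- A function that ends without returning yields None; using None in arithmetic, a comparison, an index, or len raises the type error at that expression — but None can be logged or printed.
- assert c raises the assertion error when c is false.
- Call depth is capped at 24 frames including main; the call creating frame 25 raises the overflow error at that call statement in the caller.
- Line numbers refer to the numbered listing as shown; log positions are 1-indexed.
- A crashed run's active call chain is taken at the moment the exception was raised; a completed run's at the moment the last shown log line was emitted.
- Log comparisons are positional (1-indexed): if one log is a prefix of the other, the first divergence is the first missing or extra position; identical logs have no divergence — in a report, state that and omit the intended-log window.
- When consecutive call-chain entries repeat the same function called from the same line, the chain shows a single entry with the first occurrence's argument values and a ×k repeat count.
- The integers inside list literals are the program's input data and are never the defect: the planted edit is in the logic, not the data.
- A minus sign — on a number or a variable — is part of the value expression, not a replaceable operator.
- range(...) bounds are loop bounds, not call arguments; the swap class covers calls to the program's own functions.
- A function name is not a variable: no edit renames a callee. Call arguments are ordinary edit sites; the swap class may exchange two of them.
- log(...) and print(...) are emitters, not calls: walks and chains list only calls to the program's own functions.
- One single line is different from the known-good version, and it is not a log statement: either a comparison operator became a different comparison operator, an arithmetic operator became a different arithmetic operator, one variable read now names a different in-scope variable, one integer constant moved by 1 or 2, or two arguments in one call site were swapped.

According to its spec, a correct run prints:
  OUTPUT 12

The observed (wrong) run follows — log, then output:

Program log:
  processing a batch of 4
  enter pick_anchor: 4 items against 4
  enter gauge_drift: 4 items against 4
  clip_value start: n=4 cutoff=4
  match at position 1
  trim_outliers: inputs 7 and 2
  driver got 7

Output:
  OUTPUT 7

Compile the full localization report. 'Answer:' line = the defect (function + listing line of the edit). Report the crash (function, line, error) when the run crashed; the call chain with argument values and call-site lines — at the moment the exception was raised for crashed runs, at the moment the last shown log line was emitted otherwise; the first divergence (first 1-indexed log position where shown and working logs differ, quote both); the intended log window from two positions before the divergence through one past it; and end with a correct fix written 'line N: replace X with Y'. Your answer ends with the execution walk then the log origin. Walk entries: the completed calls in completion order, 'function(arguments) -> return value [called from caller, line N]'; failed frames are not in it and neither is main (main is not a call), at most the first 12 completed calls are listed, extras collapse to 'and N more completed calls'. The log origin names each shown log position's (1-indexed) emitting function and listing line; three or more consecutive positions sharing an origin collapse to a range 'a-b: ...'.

Answer: the defect is in gauge_drift at line 12.
Key fact: Everything matches until log position 6, which reads 'trim_outliers: inputs 7 and 2' in place of 'trim_outliers: inputs 12 and 2'.
Call chain: main.
First divergence: position 6 — shown 'trim_outliers: inputs 7 and 2', intended 'trim_outliers: inputs 12 and 2'.
Intended log window:
  4: clip_value start: n=4 cutoff=4
  5: match at position 1
  6: trim_outliers: inputs 12 and 2
  7: driver got 12
Execution walk:
  clip_value([3, 4, -3, -3], 4) -> 1  [called from gauge_drift, line 9]
  gauge_drift([3, 4, -3, -3], 4) -> 7  [called from pick_anchor, line 25]
  trim_outliers(7, 2) -> 7  [called from pick_anchor, line 27]
  pick_anchor([3, 4, -3, -3], 4) -> 7  [called from main, line 33]
Log line origins:
  1: logged in main at line 32
  2: logged in pick_anchor at line 24
  3: logged in gauge_drift at line 8
  4: logged in clip_value at line 2
  5: logged in gauge_drift at line 10
  6: logged in trim_outliers at line 15
  7: logged in main at line 34
A correct fix: line 12: replace `+` with `*`.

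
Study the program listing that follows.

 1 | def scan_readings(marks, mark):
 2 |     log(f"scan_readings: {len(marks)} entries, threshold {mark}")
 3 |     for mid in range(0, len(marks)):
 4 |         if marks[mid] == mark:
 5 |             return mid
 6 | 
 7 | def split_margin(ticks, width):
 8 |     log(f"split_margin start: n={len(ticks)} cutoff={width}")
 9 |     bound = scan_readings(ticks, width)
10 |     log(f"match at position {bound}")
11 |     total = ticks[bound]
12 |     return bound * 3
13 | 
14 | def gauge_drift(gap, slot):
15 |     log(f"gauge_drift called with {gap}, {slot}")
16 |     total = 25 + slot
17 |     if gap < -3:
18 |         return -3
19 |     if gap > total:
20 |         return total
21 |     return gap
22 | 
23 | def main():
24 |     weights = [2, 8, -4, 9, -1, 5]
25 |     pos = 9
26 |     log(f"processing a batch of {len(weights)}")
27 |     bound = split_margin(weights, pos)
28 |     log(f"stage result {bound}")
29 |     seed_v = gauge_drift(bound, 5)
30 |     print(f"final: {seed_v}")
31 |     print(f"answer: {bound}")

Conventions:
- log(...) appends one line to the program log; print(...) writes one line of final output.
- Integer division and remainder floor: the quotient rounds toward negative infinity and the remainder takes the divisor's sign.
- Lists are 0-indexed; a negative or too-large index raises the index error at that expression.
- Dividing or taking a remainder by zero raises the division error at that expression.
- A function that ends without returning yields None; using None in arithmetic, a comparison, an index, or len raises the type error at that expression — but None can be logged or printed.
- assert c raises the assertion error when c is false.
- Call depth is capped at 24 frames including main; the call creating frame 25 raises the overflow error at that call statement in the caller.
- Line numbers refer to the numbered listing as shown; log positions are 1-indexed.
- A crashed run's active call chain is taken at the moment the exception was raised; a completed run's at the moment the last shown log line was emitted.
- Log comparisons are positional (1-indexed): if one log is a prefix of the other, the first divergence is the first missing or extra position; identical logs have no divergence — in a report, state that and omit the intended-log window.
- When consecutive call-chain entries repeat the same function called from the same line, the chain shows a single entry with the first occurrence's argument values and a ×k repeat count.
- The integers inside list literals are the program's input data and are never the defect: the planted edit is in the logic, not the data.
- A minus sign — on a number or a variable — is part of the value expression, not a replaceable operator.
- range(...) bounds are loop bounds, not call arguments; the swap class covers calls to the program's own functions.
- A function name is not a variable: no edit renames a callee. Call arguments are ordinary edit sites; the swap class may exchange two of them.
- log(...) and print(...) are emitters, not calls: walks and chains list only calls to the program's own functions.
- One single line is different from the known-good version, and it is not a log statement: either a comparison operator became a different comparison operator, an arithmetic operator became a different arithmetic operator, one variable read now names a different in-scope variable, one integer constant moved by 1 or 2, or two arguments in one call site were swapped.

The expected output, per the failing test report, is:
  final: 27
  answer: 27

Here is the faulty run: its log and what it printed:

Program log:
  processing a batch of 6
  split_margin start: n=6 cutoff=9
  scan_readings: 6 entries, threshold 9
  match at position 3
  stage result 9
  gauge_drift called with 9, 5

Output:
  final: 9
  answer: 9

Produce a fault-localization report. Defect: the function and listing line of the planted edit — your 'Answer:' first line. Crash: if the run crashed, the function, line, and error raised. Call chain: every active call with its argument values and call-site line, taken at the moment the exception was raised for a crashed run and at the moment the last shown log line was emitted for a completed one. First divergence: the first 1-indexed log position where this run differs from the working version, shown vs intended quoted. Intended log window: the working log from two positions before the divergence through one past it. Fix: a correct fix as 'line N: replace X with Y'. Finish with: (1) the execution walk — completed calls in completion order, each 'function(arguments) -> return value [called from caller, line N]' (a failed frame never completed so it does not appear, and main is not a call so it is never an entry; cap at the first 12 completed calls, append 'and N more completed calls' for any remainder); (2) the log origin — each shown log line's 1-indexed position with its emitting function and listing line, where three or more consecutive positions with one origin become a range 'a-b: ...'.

Answer: the defect is in split_margin at line 12.
Key fact: Everything matches until log position 5, which reads 'stage result 9' in place of 'stage result 27'.
Call chain: main -> gauge_drift(9, 5) (called at line 29).
First divergence: position 5 — shown 'stage result 9', intended 'stage result 27'.
Intended log window:
  3: scan_readings: 6 entries, threshold 9
  4: match at position 3
  5: stage result 27
  6: gauge_drift called with 27, 5
Execution walk:
  scan_readings([2, 8, -4, 9, -1, 5], 9) -> 3  [called from split_margin, line 9]
  split_margin([2, 8, -4, 9, -1, 5], 9) -> 9  [called from main, line 27]
  gauge_drift(9, 5) -> 9  [called from main, line 29]
Origin of each log line:
  1: emitted by main (line 26)
  2: emitted by split_margin (line 8)
  3: emitted by scan_readings (line 2)
  4: emitted by split_margin (line 10)
  5: emitted by main (line 28)
  6: emitted by gauge_drift (line 15)
A correct fix: line 12: replace `bound` with `total`.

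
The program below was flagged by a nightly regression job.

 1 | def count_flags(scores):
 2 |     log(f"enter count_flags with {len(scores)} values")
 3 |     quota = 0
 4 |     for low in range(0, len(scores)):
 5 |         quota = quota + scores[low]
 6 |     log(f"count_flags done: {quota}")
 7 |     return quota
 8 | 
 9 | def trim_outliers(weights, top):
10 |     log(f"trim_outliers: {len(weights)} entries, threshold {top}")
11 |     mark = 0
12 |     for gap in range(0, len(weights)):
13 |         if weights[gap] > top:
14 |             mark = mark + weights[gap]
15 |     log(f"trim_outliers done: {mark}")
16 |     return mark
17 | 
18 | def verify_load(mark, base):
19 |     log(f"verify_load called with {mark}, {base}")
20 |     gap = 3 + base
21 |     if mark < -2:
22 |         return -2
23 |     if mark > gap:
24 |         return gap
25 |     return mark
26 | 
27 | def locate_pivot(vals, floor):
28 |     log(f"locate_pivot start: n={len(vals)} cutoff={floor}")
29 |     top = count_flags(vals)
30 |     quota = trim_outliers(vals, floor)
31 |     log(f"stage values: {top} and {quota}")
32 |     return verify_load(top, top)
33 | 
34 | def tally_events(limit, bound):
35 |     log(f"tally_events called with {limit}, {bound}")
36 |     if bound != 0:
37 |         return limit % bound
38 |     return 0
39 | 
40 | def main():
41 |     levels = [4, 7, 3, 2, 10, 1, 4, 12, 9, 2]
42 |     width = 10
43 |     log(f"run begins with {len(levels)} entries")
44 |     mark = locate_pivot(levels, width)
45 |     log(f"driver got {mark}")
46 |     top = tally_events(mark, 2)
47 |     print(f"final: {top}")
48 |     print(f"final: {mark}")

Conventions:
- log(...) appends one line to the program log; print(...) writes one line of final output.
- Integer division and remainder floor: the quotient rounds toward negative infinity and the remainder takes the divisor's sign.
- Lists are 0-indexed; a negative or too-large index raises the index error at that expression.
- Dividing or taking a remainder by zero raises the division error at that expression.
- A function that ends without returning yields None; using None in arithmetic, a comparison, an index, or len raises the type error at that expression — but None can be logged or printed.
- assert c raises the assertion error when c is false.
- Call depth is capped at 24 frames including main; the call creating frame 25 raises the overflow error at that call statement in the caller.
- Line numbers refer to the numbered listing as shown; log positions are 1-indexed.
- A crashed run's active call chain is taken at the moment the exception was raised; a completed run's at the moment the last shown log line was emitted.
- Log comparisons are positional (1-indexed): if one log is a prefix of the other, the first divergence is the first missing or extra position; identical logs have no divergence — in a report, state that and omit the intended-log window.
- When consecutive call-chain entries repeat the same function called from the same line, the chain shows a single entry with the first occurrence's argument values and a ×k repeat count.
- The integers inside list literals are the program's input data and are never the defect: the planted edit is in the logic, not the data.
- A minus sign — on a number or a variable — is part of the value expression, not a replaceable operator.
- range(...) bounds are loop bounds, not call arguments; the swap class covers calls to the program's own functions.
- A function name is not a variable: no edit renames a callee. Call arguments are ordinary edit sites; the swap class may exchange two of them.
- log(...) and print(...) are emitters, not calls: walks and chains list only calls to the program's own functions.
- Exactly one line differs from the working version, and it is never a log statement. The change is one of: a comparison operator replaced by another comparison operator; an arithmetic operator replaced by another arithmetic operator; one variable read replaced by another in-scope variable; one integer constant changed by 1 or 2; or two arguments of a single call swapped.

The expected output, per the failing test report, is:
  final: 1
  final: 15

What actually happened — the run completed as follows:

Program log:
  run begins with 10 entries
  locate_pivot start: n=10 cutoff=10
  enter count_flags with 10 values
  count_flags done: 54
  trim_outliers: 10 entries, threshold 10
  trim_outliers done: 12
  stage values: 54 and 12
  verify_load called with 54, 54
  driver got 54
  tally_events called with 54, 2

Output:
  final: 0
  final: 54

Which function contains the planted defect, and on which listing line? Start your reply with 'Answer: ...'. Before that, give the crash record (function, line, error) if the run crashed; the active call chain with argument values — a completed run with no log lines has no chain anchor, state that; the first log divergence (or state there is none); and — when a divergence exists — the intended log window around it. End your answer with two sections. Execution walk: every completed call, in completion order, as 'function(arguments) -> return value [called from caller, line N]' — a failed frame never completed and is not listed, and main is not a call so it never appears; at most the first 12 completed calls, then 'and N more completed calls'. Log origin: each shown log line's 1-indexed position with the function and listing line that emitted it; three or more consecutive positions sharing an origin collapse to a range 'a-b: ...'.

Answer: the defect is in locate_pivot at line 32.
Key observation: Position 8 is the first bad log line: 'verify_load called with 54, 54' should read 'verify_load called with 54, 12'.
Call chain: main -> tally_events(54, 2) (called at line 46).
First divergence: position 8 — shown 'verify_load called with 54, 54', intended 'verify_load called with 54, 12'.
Intended log window:
  6: trim_outliers done: 12
  7: stage values: 54 and 12
  8: verify_load called with 54, 12
  9: driver got 15
Execution walk:
  count_flags([4, 7, 3, 2, 10, 1, 4, 12, 9, 2]) -> 54  [called from locate_pivot, line 29]
  trim_outliers([4, 7, 3, 2, 10, 1, 4, 12, 9, 2], 10) -> 12  [called from locate_pivot, line 30]
  verify_load(54, 54) -> 54  [called from locate_pivot, line 32]
  locate_pivot([4, 7, 3, 2, 10, 1, 4, 12, 9, 2], 10) -> 54  [called from main, line 44]
  tally_events(54, 2) -> 0  [called from main, line 46]
Log origin:
  1 — main, line 43
  2 — locate_pivot, line 28
  3 — count_flags, line 2
  4 — count_flags, line 6
  5 — trim_outliers, line 10
  6 — trim_outliers, line 15
  7 — locate_pivot, line 31
  8 — verify_load, line 19
  9 — main, line 45
  10 — tally_events, line 35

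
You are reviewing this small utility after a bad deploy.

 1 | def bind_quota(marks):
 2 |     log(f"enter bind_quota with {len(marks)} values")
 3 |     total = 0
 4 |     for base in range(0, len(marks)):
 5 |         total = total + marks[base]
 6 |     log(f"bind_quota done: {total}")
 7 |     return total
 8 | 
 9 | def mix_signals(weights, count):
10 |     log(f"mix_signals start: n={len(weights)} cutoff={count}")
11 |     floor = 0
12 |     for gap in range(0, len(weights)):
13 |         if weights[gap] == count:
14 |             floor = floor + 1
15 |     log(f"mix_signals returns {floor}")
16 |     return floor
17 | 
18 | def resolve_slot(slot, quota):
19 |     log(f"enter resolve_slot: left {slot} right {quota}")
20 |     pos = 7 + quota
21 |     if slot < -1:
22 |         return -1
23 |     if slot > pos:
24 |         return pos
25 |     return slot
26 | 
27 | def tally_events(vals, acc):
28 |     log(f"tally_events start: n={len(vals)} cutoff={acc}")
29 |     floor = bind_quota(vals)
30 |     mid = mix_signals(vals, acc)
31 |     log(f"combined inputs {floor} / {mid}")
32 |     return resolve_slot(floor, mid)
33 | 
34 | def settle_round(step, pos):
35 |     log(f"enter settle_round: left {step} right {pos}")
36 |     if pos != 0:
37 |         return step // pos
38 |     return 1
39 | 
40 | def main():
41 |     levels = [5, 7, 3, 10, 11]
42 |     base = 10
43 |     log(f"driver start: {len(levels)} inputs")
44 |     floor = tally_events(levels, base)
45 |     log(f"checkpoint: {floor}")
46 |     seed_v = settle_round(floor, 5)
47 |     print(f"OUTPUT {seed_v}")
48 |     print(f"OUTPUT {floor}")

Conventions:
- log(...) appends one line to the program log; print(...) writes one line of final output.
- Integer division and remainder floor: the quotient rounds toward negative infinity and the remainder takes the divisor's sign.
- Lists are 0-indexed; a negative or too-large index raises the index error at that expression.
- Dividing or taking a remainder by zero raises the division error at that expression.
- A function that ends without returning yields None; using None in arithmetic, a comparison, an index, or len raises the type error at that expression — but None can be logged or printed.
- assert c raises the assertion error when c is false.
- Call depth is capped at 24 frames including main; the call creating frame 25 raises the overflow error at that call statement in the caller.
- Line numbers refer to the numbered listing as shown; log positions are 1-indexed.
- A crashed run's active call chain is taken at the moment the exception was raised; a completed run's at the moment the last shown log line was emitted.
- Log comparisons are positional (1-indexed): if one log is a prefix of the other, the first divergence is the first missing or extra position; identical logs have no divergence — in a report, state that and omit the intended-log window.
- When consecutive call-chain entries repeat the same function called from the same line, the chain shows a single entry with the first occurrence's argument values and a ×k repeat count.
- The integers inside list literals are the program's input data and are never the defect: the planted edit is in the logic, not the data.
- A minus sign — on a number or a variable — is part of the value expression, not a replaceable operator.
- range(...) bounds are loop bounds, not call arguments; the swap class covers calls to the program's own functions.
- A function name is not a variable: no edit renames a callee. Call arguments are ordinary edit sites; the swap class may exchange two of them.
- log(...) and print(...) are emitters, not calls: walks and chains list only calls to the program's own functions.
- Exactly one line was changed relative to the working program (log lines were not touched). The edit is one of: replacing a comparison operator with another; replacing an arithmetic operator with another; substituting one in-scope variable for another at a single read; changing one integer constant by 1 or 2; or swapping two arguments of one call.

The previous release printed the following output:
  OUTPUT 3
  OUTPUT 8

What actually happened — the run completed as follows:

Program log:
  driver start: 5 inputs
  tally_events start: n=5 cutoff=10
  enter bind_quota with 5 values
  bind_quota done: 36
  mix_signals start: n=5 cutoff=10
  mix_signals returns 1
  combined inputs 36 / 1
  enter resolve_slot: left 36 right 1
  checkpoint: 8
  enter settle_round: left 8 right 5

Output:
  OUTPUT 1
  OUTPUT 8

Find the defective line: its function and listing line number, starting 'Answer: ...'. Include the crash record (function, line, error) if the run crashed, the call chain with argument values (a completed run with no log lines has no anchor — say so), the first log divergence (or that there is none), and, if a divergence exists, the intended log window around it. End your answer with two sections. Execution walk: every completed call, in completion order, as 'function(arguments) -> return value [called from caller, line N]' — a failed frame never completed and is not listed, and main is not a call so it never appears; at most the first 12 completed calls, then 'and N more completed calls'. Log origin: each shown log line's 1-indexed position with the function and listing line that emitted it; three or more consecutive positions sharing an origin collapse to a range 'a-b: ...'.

Answer: the defect is in settle_round at line 37.
Core observation: Every logged value matches the working version; the printed result is what differs.
Call chain: main -> settle_round(8, 5) (called at line 46).
First divergence: none; the two logs match at every position.
Execution walk:
  bind_quota([5, 7, 3, 10, 11]) -> 36  [called from tally_events, line 29]
  mix_signals([5, 7, 3, 10, 11], 10) -> 1  [called from tally_events, line 30]
  resolve_slot(36, 1) -> 8  [called from tally_events, line 32]
  tally_events([5, 7, 3, 10, 11], 10) -> 8  [called from main, line 44]
  settle_round(8, 5) -> 1  [called from main, line 46]
Origin of each log line:
  1 — main, line 43
  2 — tally_events, line 28
  3 — bind_quota, line 2
  4 — bind_quota, line 6
  5 — mix_signals, line 10
  6 — mix_signals, line 15
  7 — tally_events, line 31
  8 — resolve_slot, line 19
  9 — main, line 45
  10 — settle_round, line 35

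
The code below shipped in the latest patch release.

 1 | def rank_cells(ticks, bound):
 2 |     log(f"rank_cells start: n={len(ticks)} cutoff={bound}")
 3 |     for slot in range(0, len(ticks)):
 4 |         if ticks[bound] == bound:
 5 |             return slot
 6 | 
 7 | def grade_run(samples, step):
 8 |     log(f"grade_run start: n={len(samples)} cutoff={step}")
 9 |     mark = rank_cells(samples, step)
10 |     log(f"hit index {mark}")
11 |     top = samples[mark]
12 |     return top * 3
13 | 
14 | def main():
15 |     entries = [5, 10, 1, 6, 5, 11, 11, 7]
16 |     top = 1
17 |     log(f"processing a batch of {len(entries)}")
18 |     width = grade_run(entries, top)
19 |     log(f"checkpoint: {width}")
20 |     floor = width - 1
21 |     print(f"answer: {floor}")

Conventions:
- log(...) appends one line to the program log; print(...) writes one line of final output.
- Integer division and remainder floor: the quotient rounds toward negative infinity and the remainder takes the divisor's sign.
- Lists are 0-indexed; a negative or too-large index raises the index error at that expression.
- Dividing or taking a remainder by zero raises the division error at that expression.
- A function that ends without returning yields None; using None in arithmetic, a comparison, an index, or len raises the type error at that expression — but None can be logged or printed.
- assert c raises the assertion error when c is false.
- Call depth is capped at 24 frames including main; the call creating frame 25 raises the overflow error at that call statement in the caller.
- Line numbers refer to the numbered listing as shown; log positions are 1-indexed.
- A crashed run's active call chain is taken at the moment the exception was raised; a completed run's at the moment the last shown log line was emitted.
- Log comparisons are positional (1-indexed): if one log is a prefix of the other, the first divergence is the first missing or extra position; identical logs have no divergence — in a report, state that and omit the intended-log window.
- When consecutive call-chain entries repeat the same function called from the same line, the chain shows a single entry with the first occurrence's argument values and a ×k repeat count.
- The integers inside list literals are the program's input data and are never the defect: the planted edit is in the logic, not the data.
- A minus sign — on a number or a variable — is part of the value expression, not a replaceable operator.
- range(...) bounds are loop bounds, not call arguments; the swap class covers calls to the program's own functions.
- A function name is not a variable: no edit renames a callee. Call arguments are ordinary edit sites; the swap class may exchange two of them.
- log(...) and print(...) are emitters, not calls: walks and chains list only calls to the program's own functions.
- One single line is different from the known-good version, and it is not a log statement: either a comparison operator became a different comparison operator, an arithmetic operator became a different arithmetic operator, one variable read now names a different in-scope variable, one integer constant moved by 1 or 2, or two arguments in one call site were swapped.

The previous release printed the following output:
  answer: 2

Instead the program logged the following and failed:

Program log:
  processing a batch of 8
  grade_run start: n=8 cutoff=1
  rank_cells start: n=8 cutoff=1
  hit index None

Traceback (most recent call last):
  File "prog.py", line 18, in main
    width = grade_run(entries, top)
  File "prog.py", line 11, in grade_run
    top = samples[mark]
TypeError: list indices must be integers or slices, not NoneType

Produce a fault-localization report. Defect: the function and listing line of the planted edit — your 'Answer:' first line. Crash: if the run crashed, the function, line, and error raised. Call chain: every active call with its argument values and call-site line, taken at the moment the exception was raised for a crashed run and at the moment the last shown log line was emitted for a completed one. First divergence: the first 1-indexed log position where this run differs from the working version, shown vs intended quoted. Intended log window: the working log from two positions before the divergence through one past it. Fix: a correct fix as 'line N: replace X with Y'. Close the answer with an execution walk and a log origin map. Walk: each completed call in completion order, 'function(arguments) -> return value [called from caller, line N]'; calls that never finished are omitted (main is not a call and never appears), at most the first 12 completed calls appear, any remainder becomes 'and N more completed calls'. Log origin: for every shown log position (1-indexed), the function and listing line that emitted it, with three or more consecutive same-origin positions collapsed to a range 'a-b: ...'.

Answer: the defect is in rank_cells at line 4.
Key observation: Everything matches until log position 4, which reads 'hit index None' in place of 'hit index 2'.
Crash: grade_run, line 11, TypeError.
Call chain: main -> grade_run([5, 10, 1, 6, 5, 11, 11, 7], 1) (called at line 18).
First divergence: position 4 — shown 'hit index None', intended 'hit index 2'.
Intended log window:
  2: grade_run start: n=8 cutoff=1
  3: rank_cells start: n=8 cutoff=1
  4: hit index 2
  5: checkpoint: 3
Execution walk:
  rank_cells([5, 10, 1, 6, 5, 11, 11, 7], 1) -> None  [called from grade_run, line 9]
Origin of each log line:
  1: from main, line 17
  2: from grade_run, line 8
  3: from rank_cells, line 2
  4: from grade_run, line 10
A correct fix: line 4: replace `ticks[bound]` with `ticks[slot]`.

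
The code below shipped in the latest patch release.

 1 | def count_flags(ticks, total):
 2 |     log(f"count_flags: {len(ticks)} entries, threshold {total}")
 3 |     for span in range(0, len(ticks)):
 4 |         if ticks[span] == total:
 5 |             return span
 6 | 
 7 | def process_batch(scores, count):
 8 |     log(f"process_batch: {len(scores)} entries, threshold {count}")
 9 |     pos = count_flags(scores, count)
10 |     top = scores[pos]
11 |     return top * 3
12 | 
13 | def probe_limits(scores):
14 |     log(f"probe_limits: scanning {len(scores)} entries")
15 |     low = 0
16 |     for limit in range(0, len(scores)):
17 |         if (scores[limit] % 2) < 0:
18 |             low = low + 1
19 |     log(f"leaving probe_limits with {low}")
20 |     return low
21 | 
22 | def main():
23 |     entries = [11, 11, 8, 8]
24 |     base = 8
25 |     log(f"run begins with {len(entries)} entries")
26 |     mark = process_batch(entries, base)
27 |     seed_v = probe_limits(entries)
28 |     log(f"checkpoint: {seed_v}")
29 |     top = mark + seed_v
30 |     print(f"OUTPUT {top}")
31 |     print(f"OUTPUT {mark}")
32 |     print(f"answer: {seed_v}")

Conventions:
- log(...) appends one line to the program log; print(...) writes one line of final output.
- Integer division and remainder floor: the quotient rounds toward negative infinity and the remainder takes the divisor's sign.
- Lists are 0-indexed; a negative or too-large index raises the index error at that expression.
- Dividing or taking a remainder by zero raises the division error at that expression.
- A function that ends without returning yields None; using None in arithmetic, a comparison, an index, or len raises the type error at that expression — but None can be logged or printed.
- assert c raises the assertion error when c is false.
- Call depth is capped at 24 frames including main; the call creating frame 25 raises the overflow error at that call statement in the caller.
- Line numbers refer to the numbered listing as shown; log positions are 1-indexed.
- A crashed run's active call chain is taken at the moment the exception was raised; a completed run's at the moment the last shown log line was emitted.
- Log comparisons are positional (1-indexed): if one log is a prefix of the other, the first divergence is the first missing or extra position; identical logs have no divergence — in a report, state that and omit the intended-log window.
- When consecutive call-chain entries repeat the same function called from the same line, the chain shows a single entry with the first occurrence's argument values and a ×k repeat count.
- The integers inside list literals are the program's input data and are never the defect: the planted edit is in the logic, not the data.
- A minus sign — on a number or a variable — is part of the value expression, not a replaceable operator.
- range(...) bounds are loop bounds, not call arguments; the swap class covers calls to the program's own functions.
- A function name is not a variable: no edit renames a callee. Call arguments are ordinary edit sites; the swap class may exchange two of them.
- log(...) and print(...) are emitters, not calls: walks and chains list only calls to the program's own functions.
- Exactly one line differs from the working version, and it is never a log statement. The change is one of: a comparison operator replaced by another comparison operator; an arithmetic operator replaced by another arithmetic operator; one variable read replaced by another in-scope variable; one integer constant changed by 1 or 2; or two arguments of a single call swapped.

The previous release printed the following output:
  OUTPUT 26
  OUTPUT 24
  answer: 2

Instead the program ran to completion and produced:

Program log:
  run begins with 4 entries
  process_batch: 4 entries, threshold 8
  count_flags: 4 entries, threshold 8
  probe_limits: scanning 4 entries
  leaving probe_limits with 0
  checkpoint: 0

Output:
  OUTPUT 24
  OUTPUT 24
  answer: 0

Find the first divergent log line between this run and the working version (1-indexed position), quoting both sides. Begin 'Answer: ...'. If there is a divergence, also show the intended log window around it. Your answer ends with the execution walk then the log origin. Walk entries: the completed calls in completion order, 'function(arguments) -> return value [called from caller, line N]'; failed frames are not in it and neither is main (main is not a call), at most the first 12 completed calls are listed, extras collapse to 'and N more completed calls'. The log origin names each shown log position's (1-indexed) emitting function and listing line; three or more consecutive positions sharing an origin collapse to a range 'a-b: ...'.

Answer: position 5 — the shown line 'leaving probe_limits with 0' should read 'leaving probe_limits with 2'.
Intended log window:
  3: count_flags: 4 entries, threshold 8
  4: probe_limits: scanning 4 entries
  5: leaving probe_limits with 2
  6: checkpoint: 2
Execution walk:
  count_flags([11, 11, 8, 8], 8) -> 2  [called from process_batch, line 9]
  process_batch([11, 11, 8, 8], 8) -> 24  [called from main, line 26]
  probe_limits([11, 11, 8, 8]) -> 0  [called from main, line 27]
Log origins:
  1: logged in main at line 25
  2: logged in process_batch at line 8
  3: logged in count_flags at line 2
  4: logged in probe_limits at line 14
  5: logged in probe_limits at line 19
  6: logged in main at line 28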